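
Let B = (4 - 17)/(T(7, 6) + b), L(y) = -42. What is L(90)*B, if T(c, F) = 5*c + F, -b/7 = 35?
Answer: -91/34 ≈ -2.6765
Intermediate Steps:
b = -245 (b = -7*35 = -245)
T(c, F) = F + 5*c
B = 13/204 (B = (4 - 17)/((6 + 5*7) - 245) = -13/((6 + 35) - 245) = -13/(41 - 245) = -13/(-204) = -13*(-1/204) = 13/204 ≈ 0.063725)
L(90)*B = -42*13/204 = -91/34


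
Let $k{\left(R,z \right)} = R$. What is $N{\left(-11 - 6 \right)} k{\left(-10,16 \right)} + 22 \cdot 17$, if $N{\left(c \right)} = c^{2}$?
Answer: $-2516$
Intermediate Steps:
$N{\left(-11 - 6 \right)} k{\left(-10,16 \right)} + 22 \cdot 17 = \left(-11 - 6\right)^{2} \left(-10\right) + 22 \cdot 17 = \left(-11 - 6\right)^{2} \left(-10\right) + 374 = \left(-17\right)^{2} \left(-10\right) + 374 = 289 \left(-10\right) + 374 = -2890 + 374 = -2516$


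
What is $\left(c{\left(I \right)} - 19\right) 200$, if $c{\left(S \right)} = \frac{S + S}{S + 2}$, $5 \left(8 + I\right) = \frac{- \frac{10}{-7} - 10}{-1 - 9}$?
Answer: $- \frac{166400}{51} \approx -3262.7$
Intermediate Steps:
$I = - \frac{274}{35}$ ($I = -8 + \frac{\left(- \frac{10}{-7} - 10\right) \frac{1}{-1 - 9}}{5} = -8 + \frac{\left(\left(-10\right) \left(- \frac{1}{7}\right) - 10\right) \frac{1}{-10}}{5} = -8 + \frac{\left(\frac{10}{7} - 10\right) \left(- \frac{1}{10}\right)}{5} = -8 + \frac{\left(- \frac{60}{7}\right) \left(- \frac{1}{10}\right)}{5} = -8 + \frac{1}{5} \cdot \frac{6}{7} = -8 + \frac{6}{35} = - \frac{274}{35} \approx -7.8286$)
$c{\left(S \right)} = \frac{2 S}{2 + S}$
$\left(c{\left(I \right)} - 19\right) 200 = \left(2 \left(- \frac{274}{35}\right) \frac{1}{2 - \frac{274}{35}} - 19\right) 200 = \left(2 \left(- \frac{274}{35}\right) \frac{1}{- \frac{204}{35}} - 19\right) 200 = \left(2 \left(- \frac{274}{35}\right) \left(- \frac{35}{204}\right) - 19\right) 200 = \left(\frac{137}{51} - 19\right) 200 = \left(- \frac{832}{51}\right) 200 = - \frac{166400}{51}$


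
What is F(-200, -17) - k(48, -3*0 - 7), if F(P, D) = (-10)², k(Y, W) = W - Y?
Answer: 155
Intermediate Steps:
F(P, D) = 100
F(-200, -17) - k(48, -3*0 - 7) = 100 - ((-3*0 - 7) - 1*48) = 100 - ((0 - 7) - 48) = 100 - (-7 - 48) = 100 - 1*(-55) = 100 + 55 = 155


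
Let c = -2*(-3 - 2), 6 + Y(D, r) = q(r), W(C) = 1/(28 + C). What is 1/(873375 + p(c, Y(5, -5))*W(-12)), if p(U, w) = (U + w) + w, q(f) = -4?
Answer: 8/6986995 ≈ 1.1450e-6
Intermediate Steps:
Y(D, r) = -10 (Y(D, r) = -6 - 4 = -10)
c = 10 (c = -2*(-5) = 10)
p(U, w) = U + 2*w
1/(873375 + p(c, Y(5, -5))*W(-12)) = 1/(873375 + (10 + 2*(-10))/(28 - 12)) = 1/(873375 + (10 - 20)/16) = 1/(873375 - 10*1/16) = 1/(873375 - 5/8) = 1/(6986995/8) = 8/6986995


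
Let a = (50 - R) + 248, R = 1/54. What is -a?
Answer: -16091/54 ≈ -297.98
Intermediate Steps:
R = 1/54 ≈ 0.018519
a = 16091/54 (a = (50 - 1*1/54) + 248 = (50 - 1/54) + 248 = 2699/54 + 248 = 16091/54 ≈ 297.98)
-a = -1*16091/54 = -16091/54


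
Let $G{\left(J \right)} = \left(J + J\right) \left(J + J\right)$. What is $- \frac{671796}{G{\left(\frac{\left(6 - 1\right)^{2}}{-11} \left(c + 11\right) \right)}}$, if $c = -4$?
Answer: $- \frac{20321829}{30625} \approx -663.57$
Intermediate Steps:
$G{\left(J \right)} = 4 J^{2}$ ($G{\left(J \right)} = 2 J 2 J = 4 J^{2}$)
$- \frac{671796}{G{\left(\frac{\left(6 - 1\right)^{2}}{-11} \left(c + 11\right) \right)}} = - \frac{671796}{4 \left(\frac{\left(6 - 1\right)^{2}}{-11} \left(-4 + 11\right)\right)^{2}} = - \frac{671796}{4 \left(5^{2} \left(- \frac{1}{11}\right) 7\right)^{2}} = - \frac{671796}{4 \left(25 \left(- \frac{1}{11}\right) 7\right)^{2}} = - \frac{671796}{4 \left(\left(- \frac{25}{11}\right) 7\right)^{2}} = - \frac{671796}{4 \left(- \frac{175}{11}\right)^{2}} = - \frac{671796}{4 \cdot \frac{30625}{121}} = - \frac{671796}{\frac{122500}{121}} = \left(-671796\right) \frac{121}{122500} = - \frac{20321829}{30625}$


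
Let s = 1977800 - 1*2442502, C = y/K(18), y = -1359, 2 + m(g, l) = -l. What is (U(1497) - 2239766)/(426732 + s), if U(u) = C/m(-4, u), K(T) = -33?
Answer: 36931502027/626087330 ≈ 58.988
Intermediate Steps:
m(g, l) = -2 - l
C = 453/11 (C = -1359/(-33) = -1359*(-1/33) = 453/11 ≈ 41.182)
U(u) = 453/(11*(-2 - u))
s = -464702 (s = 1977800 - 2442502 = -464702)
(U(1497) - 2239766)/(426732 + s) = (-453/(22 + 11*1497) - 2239766)/(426732 - 464702) = (-453/(22 + 16467) - 2239766)/(-37970) = (-453/16489 - 2239766)*(-1/37970) = -36931502027/16489*(-1/37970) = 36931502027/626087330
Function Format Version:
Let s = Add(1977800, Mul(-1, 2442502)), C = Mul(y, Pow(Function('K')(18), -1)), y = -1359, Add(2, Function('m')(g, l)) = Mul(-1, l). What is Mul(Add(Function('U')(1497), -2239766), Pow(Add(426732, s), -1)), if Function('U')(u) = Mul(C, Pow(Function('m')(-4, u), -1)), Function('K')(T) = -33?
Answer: Rational(36931502027, 626087330) ≈ 58.988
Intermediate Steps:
Function('m')(g, l) = Add(-2, Mul(-1, l))
C = Rational(453, 11) (C = Mul(-1359, Pow(-33, -1)) = Mul(-1359, Rational(-1, 33)) = Rational(453, 11) ≈ 41.182)
Function('U')(u) = Mul(Rational(453, 11), Pow(Add(-2, Mul(-1, u)), -1))
s = -464702 (s = Add(1977800, -2442502) = -464702)
Mul(Add(Function('U')(1497), -2239766), Pow(Add(426732, s), -1)) = Mul(Add(Mul(-453, Pow(Add(22, Mul(11, 1497)), -1)), -2239766), Pow(Add(426732, -464702), -1)) = Mul(Add(Mul(-453, Pow(Add(22, 16467), -1)), -2239766), Pow(-37970, -1)) = Mul(Add(Mul(-453, Pow(16489, -1)), -2239766), Rational(-1, 37970)) = Mul(Add(Mul(-453, Rational(1, 16489)), -2239766), Rational(-1, 37970)) = Mul(Add(Rational(-453, 16489), -2239766), Rational(-1, 37970)) = Mul(Rational(-36931502027, 16489), Rational(-1, 37970)) = Rational(36931502027, 626087330)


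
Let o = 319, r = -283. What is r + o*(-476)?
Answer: -152127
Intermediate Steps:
r + o*(-476) = -283 + 319*(-476) = -283 - 151844 = -152127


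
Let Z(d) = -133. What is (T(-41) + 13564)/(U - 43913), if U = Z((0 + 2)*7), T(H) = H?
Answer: -13523/44046 ≈ -0.30702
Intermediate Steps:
U = -133
(T(-41) + 13564)/(U - 43913) = (-41 + 13564)/(-133 - 43913) = 13523/(-44046) = 13523*(-1/44046) = -13523/44046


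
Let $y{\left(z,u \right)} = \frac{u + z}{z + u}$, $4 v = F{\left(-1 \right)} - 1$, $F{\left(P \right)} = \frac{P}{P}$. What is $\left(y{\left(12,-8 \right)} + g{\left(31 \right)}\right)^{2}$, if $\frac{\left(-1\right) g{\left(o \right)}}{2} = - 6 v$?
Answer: $1$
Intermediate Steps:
$F{\left(P \right)} = 1$
$v = 0$ ($v = \frac{1 - 1}{4} = \frac{1}{4} \cdot 0 = 0$)
$y{\left(z,u \right)} = 1$ ($y{\left(z,u \right)} = \frac{u + z}{u + z} = 1$)
$g{\left(o \right)} = 0$ ($g{\left(o \right)} = - 2 \left(- 6 \cdot 0\right) = - 2 \left(\left(-1\right) 0\right) = \left(-2\right) 0 = 0$)
$\left(y{\left(12,-8 \right)} + g{\left(31 \right)}\right)^{2} = \left(1 + 0\right)^{2} = 1^{2} = 1$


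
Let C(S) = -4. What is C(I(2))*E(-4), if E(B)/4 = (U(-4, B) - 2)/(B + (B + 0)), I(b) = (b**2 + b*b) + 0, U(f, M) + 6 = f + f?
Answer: -32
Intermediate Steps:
U(f, M) = -6 + 2*f (U(f, M) = -6 + (f + f) = -6 + 2*f)
I(b) = 2*b**2 (I(b) = (b**2 + b**2) + 0 = 2*b**2 + 0 = 2*b**2)
E(B) = -32/B (E(B) = 4*(((-6 + 2*(-4)) - 2)/(B + (B + 0))) = 4*(((-6 - 8) - 2)/(B + B)) = 4*((-14 - 2)/((2*B))) = 4*(-8/B) = -32/B)
C(I(2))*E(-4) = -(-128)/(-4) = -(-128)*(-1)/4 = -4*8 = -32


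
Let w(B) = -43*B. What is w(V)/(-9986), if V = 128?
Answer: 2752/4993 ≈ 0.55117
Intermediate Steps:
w(V)/(-9986) = -43*128/(-9986) = -5504*(-1/9986) = 2752/4993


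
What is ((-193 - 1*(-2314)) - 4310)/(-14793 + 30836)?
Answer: -2189/16043 ≈ -0.13645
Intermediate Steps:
((-193 - 1*(-2314)) - 4310)/(-14793 + 30836) = ((-193 + 2314) - 4310)/16043 = (2121 - 4310)*(1/16043) = -2189*1/16043 = -2189/16043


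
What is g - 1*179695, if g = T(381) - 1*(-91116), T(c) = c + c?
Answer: -87817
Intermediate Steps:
T(c) = 2*c
g = 91878 (g = 2*381 - 1*(-91116) = 762 + 91116 = 91878)
g - 1*179695 = 91878 - 1*179695 = 91878 - 179695 = -87817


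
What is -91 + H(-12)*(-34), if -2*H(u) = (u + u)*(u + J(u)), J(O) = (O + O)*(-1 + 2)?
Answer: 14597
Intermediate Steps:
J(O) = 2*O (J(O) = (2*O)*1 = 2*O)
H(u) = -3*u**2 (H(u) = -(u + u)*(u + 2*u)/2 = -2*u*3*u/2 = -3*u**2)
-91 + H(-12)*(-34) = -91 - 3*(-12)**2*(-34) = -91 - 3*144*(-34) = -91 - 432*(-34) = -91 + 14688 = 14597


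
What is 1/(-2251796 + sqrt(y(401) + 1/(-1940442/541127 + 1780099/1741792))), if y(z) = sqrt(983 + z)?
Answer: -1/(2251796 - sqrt(-942530679584/2416586720491 + 2*sqrt(346))) ≈ -4.4409e-7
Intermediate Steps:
1/(-2251796 + sqrt(y(401) + 1/(-1940442/541127 + 1780099/1741792))) = 1/(-2251796 + sqrt(sqrt(983 + 401) + 1/(-1940442/541127 + 1780099/1741792))) = 1/(-2251796 + sqrt(sqrt(1384) + 1/(-1940442*1/541127 + 1780099*(1/1741792)))) = 1/(-2251796 + sqrt(2*sqrt(346) + 1/(-1940442/541127 + 1780099/1741792))) = 1/(-2251796 + sqrt(2*sqrt(346) + 1/(-2416586720491/942530679584))) = 1/(-2251796 + sqrt(2*sqrt(346) - 942530679584/2416586720491)) = 1/(-2251796 + sqrt(-942530679584/2416586720491 + 2*sqrt(346)))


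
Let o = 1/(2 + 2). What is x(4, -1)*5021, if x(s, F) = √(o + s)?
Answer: 5021*√17/2 ≈ 10351.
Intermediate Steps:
o = ¼ (o = 1/4 = ¼ ≈ 0.25000)
x(s, F) = √(¼ + s)
x(4, -1)*5021 = (√(1 + 4*4)/2)*5021 = (√(1 + 16)/2)*5021 = (√17/2)*5021 = 5021*√17/2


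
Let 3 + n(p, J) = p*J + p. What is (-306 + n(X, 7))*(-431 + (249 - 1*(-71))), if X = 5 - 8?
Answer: 36963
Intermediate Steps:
X = -3
n(p, J) = -3 + p + J*p (n(p, J) = -3 + (p*J + p) = -3 + (J*p + p) = -3 + (p + J*p) = -3 + p + J*p)
(-306 + n(X, 7))*(-431 + (249 - 1*(-71))) = (-306 + (-3 - 3 + 7*(-3)))*(-431 + (249 - 1*(-71))) = (-306 + (-3 - 3 - 21))*(-431 + (249 + 71)) = (-306 - 27)*(-431 + 320) = -333*(-111) = 36963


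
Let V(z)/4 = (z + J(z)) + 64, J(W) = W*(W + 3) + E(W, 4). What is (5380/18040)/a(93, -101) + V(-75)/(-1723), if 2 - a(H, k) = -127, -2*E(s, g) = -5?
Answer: -2508913141/200484834 ≈ -12.514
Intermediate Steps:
E(s, g) = 5/2 (E(s, g) = -1/2*(-5) = 5/2)
a(H, k) = 129 (a(H, k) = 2 - 1*(-127) = 2 + 127 = 129)
J(W) = 5/2 + W*(3 + W) (J(W) = W*(W + 3) + 5/2 = W*(3 + W) + 5/2 = 5/2 + W*(3 + W))
V(z) = 266 + 4*z**2 + 16*z (V(z) = 4*((z + (5/2 + z**2 + 3*z)) + 64) = 4*((5/2 + z**2 + 4*z) + 64) = 4*(133/2 + z**2 + 4*z) = 266 + 4*z**2 + 16*z)
(5380/18040)/a(93, -101) + V(-75)/(-1723) = (5380/18040)/129 + (266 + 4*(-75)**2 + 16*(-75))/(-1723) = (5380*(1/18040))*(1/129) + (266 + 4*5625 - 1200)*(-1/1723) = (269/902)*(1/129) + (266 + 22500 - 1200)*(-1/1723) = 269/116358 + 21566*(-1/1723) = 269/116358 - 21566/1723 = -2508913141/200484834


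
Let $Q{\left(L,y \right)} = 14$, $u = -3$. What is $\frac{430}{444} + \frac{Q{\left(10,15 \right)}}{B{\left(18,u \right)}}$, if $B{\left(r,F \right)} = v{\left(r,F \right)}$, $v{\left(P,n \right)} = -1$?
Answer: $- \frac{2893}{222} \approx -13.032$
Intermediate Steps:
$B{\left(r,F \right)} = -1$
$\frac{430}{444} + \frac{Q{\left(10,15 \right)}}{B{\left(18,u \right)}} = \frac{430}{444} + \frac{14}{-1} = 430 \cdot \frac{1}{444} + 14 \left(-1\right) = \frac{215}{222} - 14 = - \frac{2893}{222}$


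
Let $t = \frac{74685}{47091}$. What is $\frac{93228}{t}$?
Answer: $\frac{1463399916}{24895} \approx 58783.0$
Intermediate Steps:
$t = \frac{24895}{15697}$ ($t = 74685 \cdot \frac{1}{47091} = \frac{24895}{15697} \approx 1.586$)
$\frac{93228}{t} = \frac{93228}{\frac{24895}{15697}} = 93228 \cdot \frac{15697}{24895} = \frac{1463399916}{24895}$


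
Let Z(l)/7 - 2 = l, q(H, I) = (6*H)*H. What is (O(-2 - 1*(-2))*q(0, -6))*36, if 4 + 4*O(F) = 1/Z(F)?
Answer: 0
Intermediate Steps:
q(H, I) = 6*H²
Z(l) = 14 + 7*l
O(F) = -1 + 1/(4*(14 + 7*F))
(O(-2 - 1*(-2))*q(0, -6))*36 = (((-55/28 - (-2 - 1*(-2)))/(2 + (-2 - 1*(-2))))*(6*0²))*36 = (((-55/28 - (-2 + 2))/(2 + (-2 + 2)))*(6*0))*36 = (((-55/28 - 1*0)/(2 + 0))*0)*36 = (((-55/28 + 0)/2)*0)*36 = (((½)*(-55/28))*0)*36 = -55/56*0*36 = 0*36 = 0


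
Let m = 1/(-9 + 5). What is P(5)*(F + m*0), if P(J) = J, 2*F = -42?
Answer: -105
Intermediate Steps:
m = -1/4 (m = 1/(-4) = -1/4 ≈ -0.25000)
F = -21 (F = (1/2)*(-42) = -21)
P(5)*(F + m*0) = 5*(-21 - 1/4*0) = 5*(-21 + 0) = 5*(-21) = -105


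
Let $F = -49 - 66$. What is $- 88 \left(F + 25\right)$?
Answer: $7920$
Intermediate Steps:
$F = -115$ ($F = -49 - 66 = -115$)
$- 88 \left(F + 25\right) = - 88 \left(-115 + 25\right) = \left(-88\right) \left(-90\right) = 7920$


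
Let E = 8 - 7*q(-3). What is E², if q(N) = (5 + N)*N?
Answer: 2500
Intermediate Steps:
q(N) = N*(5 + N)
E = 50 (E = 8 - (-21)*(5 - 3) = 8 - (-21)*2 = 8 - 7*(-6) = 8 + 42 = 50)
E² = 50² = 2500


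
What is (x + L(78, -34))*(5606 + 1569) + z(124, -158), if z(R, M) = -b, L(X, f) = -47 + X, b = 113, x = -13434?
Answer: -96166638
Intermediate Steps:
z(R, M) = -113 (z(R, M) = -1*113 = -113)
(x + L(78, -34))*(5606 + 1569) + z(124, -158) = (-13434 + (-47 + 78))*(5606 + 1569) - 113 = (-13434 + 31)*7175 - 113 = -13403*7175 - 113 = -96166525 - 113 = -96166638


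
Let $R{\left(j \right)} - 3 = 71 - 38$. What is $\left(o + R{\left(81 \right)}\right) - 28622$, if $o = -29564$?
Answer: $-58150$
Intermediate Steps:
$R{\left(j \right)} = 36$ ($R{\left(j \right)} = 3 + \left(71 - 38\right) = 3 + 33 = 36$)
$\left(o + R{\left(81 \right)}\right) - 28622 = \left(-29564 + 36\right) - 28622 = -29528 - 28622 = -58150$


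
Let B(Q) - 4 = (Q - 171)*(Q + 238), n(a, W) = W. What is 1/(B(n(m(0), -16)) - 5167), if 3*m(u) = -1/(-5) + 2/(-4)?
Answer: -1/46677 ≈ -2.1424e-5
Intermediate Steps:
m(u) = -⅒ (m(u) = (-1/(-5) + 2/(-4))/3 = (-1*(-⅕) + 2*(-¼))/3 = (⅕ - ½)/3 = (⅓)*(-3/10) = -⅒)
B(Q) = 4 + (-171 + Q)*(238 + Q) (B(Q) = 4 + (Q - 171)*(Q + 238) = 4 + (-171 + Q)*(238 + Q))
1/(B(n(m(0), -16)) - 5167) = 1/((-40694 + (-16)² + 67*(-16)) - 5167) = 1/((-40694 + 256 - 1072) - 5167) = 1/(-41510 - 5167) = 1/(-46677) = -1/46677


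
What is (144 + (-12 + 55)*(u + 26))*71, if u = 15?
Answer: 135397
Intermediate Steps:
(144 + (-12 + 55)*(u + 26))*71 = (144 + (-12 + 55)*(15 + 26))*71 = (144 + 43*41)*71 = (144 + 1763)*71 = 1907*71 = 135397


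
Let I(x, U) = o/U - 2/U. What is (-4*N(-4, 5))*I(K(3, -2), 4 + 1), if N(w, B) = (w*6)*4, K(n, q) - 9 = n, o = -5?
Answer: -2688/5 ≈ -537.60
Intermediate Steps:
K(n, q) = 9 + n
N(w, B) = 24*w (N(w, B) = (6*w)*4 = 24*w)
I(x, U) = -7/U (I(x, U) = -5/U - 2/U = -7/U)
(-4*N(-4, 5))*I(K(3, -2), 4 + 1) = (-96*(-4))*(-7/(4 + 1)) = (-4*(-96))*(-7/5) = 384*(-7*1/5) = 384*(-7/5) = -2688/5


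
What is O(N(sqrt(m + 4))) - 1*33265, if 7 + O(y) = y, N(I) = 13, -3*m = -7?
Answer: -33259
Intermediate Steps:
m = 7/3 (m = -1/3*(-7) = 7/3 ≈ 2.3333)
O(y) = -7 + y
O(N(sqrt(m + 4))) - 1*33265 = (-7 + 13) - 1*33265 = 6 - 33265 = -33259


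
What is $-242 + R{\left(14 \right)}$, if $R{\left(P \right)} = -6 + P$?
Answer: $-234$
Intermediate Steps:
$-242 + R{\left(14 \right)} = -242 + \left(-6 + 14\right) = -242 + 8 = -234$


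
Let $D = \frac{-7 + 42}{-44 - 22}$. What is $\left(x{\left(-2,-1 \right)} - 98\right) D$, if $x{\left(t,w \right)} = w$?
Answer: $\frac{105}{2} \approx 52.5$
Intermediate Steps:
$D = - \frac{35}{66}$ ($D = \frac{35}{-66} = 35 \left(- \frac{1}{66}\right) = - \frac{35}{66} \approx -0.5303$)
$\left(x{\left(-2,-1 \right)} - 98\right) D = \left(-1 - 98\right) \left(- \frac{35}{66}\right) = \left(-99\right) \left(- \frac{35}{66}\right) = \frac{105}{2}$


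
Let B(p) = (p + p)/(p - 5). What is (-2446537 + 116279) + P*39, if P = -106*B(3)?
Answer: -2317856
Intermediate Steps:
B(p) = 2*p/(-5 + p) (B(p) = (2*p)/(-5 + p) = 2*p/(-5 + p))
P = 318 (P = -212*3/(-5 + 3) = -212*3/(-2) = -212*3*(-1)/2 = -106*(-3) = 318)
(-2446537 + 116279) + P*39 = (-2446537 + 116279) + 318*39 = -2330258 + 12402 = -2317856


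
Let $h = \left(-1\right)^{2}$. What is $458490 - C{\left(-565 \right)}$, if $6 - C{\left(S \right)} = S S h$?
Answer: $777709$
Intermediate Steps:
$h = 1$
$C{\left(S \right)} = 6 - S^{2}$ ($C{\left(S \right)} = 6 - S S 1 = 6 - S^{2} \cdot 1 = 6 - S^{2}$)
$458490 - C{\left(-565 \right)} = 458490 - \left(6 - \left(-565\right)^{2}\right) = 458490 - \left(6 - 319225\right) = 458490 - -319219 = 458490 + 319219 = 777709$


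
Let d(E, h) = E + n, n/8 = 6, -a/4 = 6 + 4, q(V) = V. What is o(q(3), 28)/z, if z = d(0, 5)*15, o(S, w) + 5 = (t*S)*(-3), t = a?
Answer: 71/144 ≈ 0.49306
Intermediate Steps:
a = -40 (a = -4*(6 + 4) = -4*10 = -40)
t = -40
n = 48 (n = 8*6 = 48)
d(E, h) = 48 + E (d(E, h) = E + 48 = 48 + E)
o(S, w) = -5 + 120*S (o(S, w) = -5 - 40*S*(-3) = -5 + 120*S)
z = 720 (z = (48 + 0)*15 = 48*15 = 720)
o(q(3), 28)/z = (-5 + 120*3)/720 = (-5 + 360)*(1/720) = 355*(1/720) = 71/144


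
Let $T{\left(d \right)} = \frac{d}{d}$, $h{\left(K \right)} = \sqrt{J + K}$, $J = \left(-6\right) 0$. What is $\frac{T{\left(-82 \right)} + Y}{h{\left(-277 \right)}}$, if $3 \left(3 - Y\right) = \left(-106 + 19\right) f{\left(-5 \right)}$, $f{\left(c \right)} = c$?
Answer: $\frac{141 i \sqrt{277}}{277} \approx 8.4719 i$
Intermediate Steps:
$J = 0$
$h{\left(K \right)} = \sqrt{K}$ ($h{\left(K \right)} = \sqrt{0 + K} = \sqrt{K}$)
$Y = -142$ ($Y = 3 - \frac{\left(-106 + 19\right) \left(-5\right)}{3} = 3 - \frac{\left(-87\right) \left(-5\right)}{3} = 3 - 145 = -142$)
$T{\left(d \right)} = 1$
$\frac{T{\left(-82 \right)} + Y}{h{\left(-277 \right)}} = \frac{1 - 142}{\sqrt{-277}} = - \frac{141}{i \sqrt{277}} = - 141 \left(- \frac{i \sqrt{277}}{277}\right) = \frac{141 i \sqrt{277}}{277}$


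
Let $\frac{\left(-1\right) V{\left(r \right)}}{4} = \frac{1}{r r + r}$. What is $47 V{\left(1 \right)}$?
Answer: $-94$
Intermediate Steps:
$V{\left(r \right)} = - \frac{4}{r + r^{2}}$ ($V{\left(r \right)} = - \frac{4}{r r + r} = - \frac{4}{r^{2} + r} = - \frac{4}{r + r^{2}}$)
$47 V{\left(1 \right)} = 47 \left(- \frac{4}{1 \left(1 + 1\right)}\right) = 47 \left(\left(-4\right) 1 \cdot \frac{1}{2}\right) = 47 \left(-2\right) = -94$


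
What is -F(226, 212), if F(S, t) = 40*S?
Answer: -9040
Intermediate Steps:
-F(226, 212) = -40*226 = -1*9040 = -9040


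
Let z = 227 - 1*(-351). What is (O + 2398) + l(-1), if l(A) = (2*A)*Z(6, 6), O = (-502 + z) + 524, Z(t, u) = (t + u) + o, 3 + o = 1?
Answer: 2978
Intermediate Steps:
z = 578 (z = 227 + 351 = 578)
o = -2 (o = -3 + 1 = -2)
Z(t, u) = -2 + t + u (Z(t, u) = (t + u) - 2 = -2 + t + u)
O = 600 (O = (-502 + 578) + 524 = 76 + 524 = 600)
l(A) = 20*A (l(A) = (2*A)*(-2 + 6 + 6) = (2*A)*10 = 20*A)
(O + 2398) + l(-1) = (600 + 2398) + 20*(-1) = 2998 - 20 = 2978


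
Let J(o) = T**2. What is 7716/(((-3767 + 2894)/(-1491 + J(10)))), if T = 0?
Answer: 1278284/97 ≈ 13178.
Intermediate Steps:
J(o) = 0 (J(o) = 0**2 = 0)
7716/(((-3767 + 2894)/(-1491 + J(10)))) = 7716/(((-3767 + 2894)/(-1491 + 0))) = 7716/((-873/(-1491))) = 7716/((-873*(-1/1491))) = 7716/(291/497) = 7716*(497/291) = 1278284/97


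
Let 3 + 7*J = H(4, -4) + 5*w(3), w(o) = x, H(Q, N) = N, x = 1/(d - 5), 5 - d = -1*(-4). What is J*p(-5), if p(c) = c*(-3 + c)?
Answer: -330/7 ≈ -47.143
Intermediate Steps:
d = 1 (d = 5 - (-1)*(-4) = 5 - 1*4 = 5 - 4 = 1)
x = -¼ (x = 1/(1 - 5) = 1/(-4) = -¼ ≈ -0.25000)
w(o) = -¼
J = -33/28 (J = -3/7 + (-4 + 5*(-¼))/7 = -3/7 + (-4 - 5/4)/7 = -3/7 + (⅐)*(-21/4) = -3/7 - ¾ = -33/28 ≈ -1.1786)
J*p(-5) = -(-165)*(-3 - 5)/28 = -(-165)*(-8)/28 = -33/28*40 = -330/7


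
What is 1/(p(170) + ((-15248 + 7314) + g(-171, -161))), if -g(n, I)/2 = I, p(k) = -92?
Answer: -1/7704 ≈ -0.00012980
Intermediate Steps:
g(n, I) = -2*I
1/(p(170) + ((-15248 + 7314) + g(-171, -161))) = 1/(-92 + ((-15248 + 7314) - 2*(-161))) = 1/(-92 + (-7934 + 322)) = 1/(-92 - 7612) = 1/(-7704) = -1/7704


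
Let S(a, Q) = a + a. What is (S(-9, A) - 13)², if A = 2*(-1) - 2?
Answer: 961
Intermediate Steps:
A = -4 (A = -2 - 2 = -4)
S(a, Q) = 2*a
(S(-9, A) - 13)² = (2*(-9) - 13)² = (-18 - 13)² = (-31)² = 961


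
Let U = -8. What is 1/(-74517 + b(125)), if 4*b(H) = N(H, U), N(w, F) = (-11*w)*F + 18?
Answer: -2/143525 ≈ -1.3935e-5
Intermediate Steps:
N(w, F) = 18 - 11*F*w (N(w, F) = -11*F*w + 18 = 18 - 11*F*w)
b(H) = 9/2 + 22*H (b(H) = (18 - 11*(-8)*H)/4 = (18 + 88*H)/4 = 9/2 + 22*H)
1/(-74517 + b(125)) = 1/(-74517 + (9/2 + 22*125)) = 1/(-74517 + (9/2 + 2750)) = 1/(-74517 + 5509/2) = 1/(-143525/2) = -2/143525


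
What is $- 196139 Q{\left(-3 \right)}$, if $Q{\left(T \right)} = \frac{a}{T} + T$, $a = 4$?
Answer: $\frac{2549807}{3} \approx 8.4994 \cdot 10^{5}$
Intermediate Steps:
$Q{\left(T \right)} = T + \frac{4}{T}$ ($Q{\left(T \right)} = \frac{4}{T} + T = T + \frac{4}{T}$)
$- 196139 Q{\left(-3 \right)} = - 196139 \left(-3 + \frac{4}{-3}\right) = - 196139 \left(-3 + 4 \left(- \frac{1}{3}\right)\right) = - 196139 \left(-3 - \frac{4}{3}\right) = \left(-196139\right) \left(- \frac{13}{3}\right) = \frac{2549807}{3}$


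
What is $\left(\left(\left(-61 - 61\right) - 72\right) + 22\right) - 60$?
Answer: $-232$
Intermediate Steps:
$\left(\left(\left(-61 - 61\right) - 72\right) + 22\right) - 60 = \left(\left(-122 - 72\right) + 22\right) - 60 = \left(-194 + 22\right) - 60 = -172 - 60 = -232$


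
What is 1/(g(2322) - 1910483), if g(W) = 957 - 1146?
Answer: -1/1910672 ≈ -5.2338e-7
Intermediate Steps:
g(W) = -189
1/(g(2322) - 1910483) = 1/(-189 - 1910483) = 1/(-1910672) = -1/1910672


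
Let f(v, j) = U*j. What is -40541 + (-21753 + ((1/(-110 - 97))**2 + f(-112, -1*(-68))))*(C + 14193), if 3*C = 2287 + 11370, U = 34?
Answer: -46851340740215/128547 ≈ -3.6447e+8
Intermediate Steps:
f(v, j) = 34*j
C = 13657/3 (C = (2287 + 11370)/3 = (1/3)*13657 = 13657/3 ≈ 4552.3)
-40541 + (-21753 + ((1/(-110 - 97))**2 + f(-112, -1*(-68))))*(C + 14193) = -40541 + (-21753 + ((1/(-110 - 97))**2 + 34*(-1*(-68))))*(13657/3 + 14193) = -40541 + (-21753 + ((1/(-207))**2 + 34*68))*(56236/3) = -40541 + (-21753 + ((-1/207)**2 + 2312))*(56236/3) = -40541 + (-21753 + (1/42849 + 2312))*(56236/3) = -40541 + (-21753 + 99066889/42849)*(56236/3) = -40541 - 833027408/42849*56236/3 = -40541 - 46846129316288/128547 = -46851340740215/128547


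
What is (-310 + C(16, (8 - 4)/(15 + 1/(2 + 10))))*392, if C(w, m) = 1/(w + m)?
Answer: -44710491/368 ≈ -1.2150e+5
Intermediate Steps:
C(w, m) = 1/(m + w)
(-310 + C(16, (8 - 4)/(15 + 1/(2 + 10))))*392 = (-310 + 1/((8 - 4)/(15 + 1/(2 + 10)) + 16))*392 = (-310 + 1/(4/(15 + 1/12) + 16))*392 = (-310 + 1/(4/(181/12) + 16))*392 = (-310 + 1/(4*(12/181) + 16))*392 = (-310 + 1/(48/181 + 16))*392 = (-310 + 1/(2944/181))*392 = (-310 + 181/2944)*392 = -912459/2944*392 = -44710491/368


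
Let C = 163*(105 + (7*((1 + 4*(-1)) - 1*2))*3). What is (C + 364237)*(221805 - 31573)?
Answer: 69289532984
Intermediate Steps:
C = 0 (C = 163*(105 + (7*((1 - 4) - 2))*3) = 163*(105 + (7*(-3 - 2))*3) = 163*(105 + (7*(-5))*3) = 163*(105 - 35*3) = 163*(105 - 105) = 163*0 = 0)
(C + 364237)*(221805 - 31573) = (0 + 364237)*(221805 - 31573) = 364237*190232 = 69289532984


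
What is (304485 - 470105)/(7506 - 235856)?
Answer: 16562/22835 ≈ 0.72529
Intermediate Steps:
(304485 - 470105)/(7506 - 235856) = -165620/(-228350) = -165620*(-1/228350) = 16562/22835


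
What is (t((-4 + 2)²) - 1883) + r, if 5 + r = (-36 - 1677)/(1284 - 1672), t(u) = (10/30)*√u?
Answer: -2191717/1164 ≈ -1882.9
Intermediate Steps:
t(u) = √u/3 (t(u) = (10*(1/30))*√u = √u/3)
r = -227/388 (r = -5 + (-36 - 1677)/(1284 - 1672) = -5 - 1713/(-388) = -5 - 1713*(-1/388) = -5 + 1713/388 = -227/388 ≈ -0.58505)
(t((-4 + 2)²) - 1883) + r = (√((-4 + 2)²)/3 - 1883) - 227/388 = (√((-2)²)/3 - 1883) - 227/388 = (√4/3 - 1883) - 227/388 = ((⅓)*2 - 1883) - 227/388 = (⅔ - 1883) - 227/388 = -5647/3 - 227/388 = -2191717/1164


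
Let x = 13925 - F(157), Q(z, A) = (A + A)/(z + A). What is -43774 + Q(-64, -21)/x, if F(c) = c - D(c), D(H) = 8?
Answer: -1220419119/27880 ≈ -43774.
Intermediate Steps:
F(c) = -8 + c (F(c) = c - 1*8 = c - 8 = -8 + c)
Q(z, A) = 2*A/(A + z) (Q(z, A) = (2*A)/(A + z) = 2*A/(A + z))
x = 13776 (x = 13925 - (-8 + 157) = 13925 - 1*149 = 13925 - 149 = 13776)
-43774 + Q(-64, -21)/x = -43774 + (2*(-21)/(-21 - 64))/13776 = -43774 + (2*(-21)/(-85))*(1/13776) = -43774 + (2*(-21)*(-1/85))*(1/13776) = -43774 + (42/85)*(1/13776) = -43774 + 1/27880 = -1220419119/27880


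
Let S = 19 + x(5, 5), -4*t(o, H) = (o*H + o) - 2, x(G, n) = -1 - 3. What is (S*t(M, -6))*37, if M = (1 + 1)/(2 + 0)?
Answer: 3885/4 ≈ 971.25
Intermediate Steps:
M = 1 (M = 2/2 = 2*(½) = 1)
x(G, n) = -4
t(o, H) = ½ - o/4 - H*o/4 (t(o, H) = -((o*H + o) - 2)/4 = -((H*o + o) - 2)/4 = -((o + H*o) - 2)/4 = -(-2 + o + H*o)/4 = ½ - o/4 - H*o/4)
S = 15 (S = 19 - 4 = 15)
(S*t(M, -6))*37 = (15*(½ - ¼*1 - ¼*(-6)*1))*37 = (15*(½ - ¼ + 3/2))*37 = (15*(7/4))*37 = (105/4)*37 = 3885/4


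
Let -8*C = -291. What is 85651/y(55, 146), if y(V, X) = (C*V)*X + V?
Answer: 342604/1168585 ≈ 0.29318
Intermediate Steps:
C = 291/8 (C = -⅛*(-291) = 291/8 ≈ 36.375)
y(V, X) = V + 291*V*X/8 (y(V, X) = (291*V/8)*X + V = 291*V*X/8 + V = V + 291*V*X/8)
85651/y(55, 146) = 85651/(((⅛)*55*(8 + 291*146))) = 85651/(((⅛)*55*(8 + 42486))) = 85651/(((⅛)*55*42494)) = 85651/(1168585/4) = 85651*(4/1168585) = 342604/1168585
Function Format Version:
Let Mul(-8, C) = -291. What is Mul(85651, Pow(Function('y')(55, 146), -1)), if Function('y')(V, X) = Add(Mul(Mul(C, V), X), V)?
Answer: Rational(342604, 1168585) ≈ 0.29318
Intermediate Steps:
C = Rational(291, 8) (C = Mul(Rational(-1, 8), -291) = Rational(291, 8) ≈ 36.375)
Function('y')(V, X) = Add(V, Mul(Rational(291, 8), V, X)) (Function('y')(V, X) = Add(Mul(Mul(Rational(291, 8), V), X), V) = Add(Mul(Rational(291, 8), V, X), V) = Add(V, Mul(Rational(291, 8), V, X)))
Mul(85651, Pow(Function('y')(55, 146), -1)) = Mul(85651, Pow(Mul(Rational(1, 8), 55, Add(8, Mul(291, 146))), -1)) = Mul(85651, Pow(Mul(Rational(1, 8), 55, Add(8, 42486)), -1)) = Mul(85651, Pow(Mul(Rational(1, 8), 55, 42494), -1)) = Mul(85651, Pow(Rational(1168585, 4), -1)) = Mul(85651, Rational(4, 1168585)) = Rational(342604, 1168585)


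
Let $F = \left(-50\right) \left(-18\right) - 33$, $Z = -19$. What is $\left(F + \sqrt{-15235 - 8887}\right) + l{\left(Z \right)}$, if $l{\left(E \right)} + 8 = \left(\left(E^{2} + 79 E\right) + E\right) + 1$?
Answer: $-299 + i \sqrt{24122} \approx -299.0 + 155.31 i$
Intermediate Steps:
$F = 867$ ($F = 900 - 33 = 867$)
$l{\left(E \right)} = -7 + E^{2} + 80 E$ ($l{\left(E \right)} = -8 + \left(\left(\left(E^{2} + 79 E\right) + E\right) + 1\right) = -8 + \left(\left(E^{2} + 80 E\right) + 1\right) = -8 + \left(1 + E^{2} + 80 E\right) = -7 + E^{2} + 80 E$)
$\left(F + \sqrt{-15235 - 8887}\right) + l{\left(Z \right)} = \left(867 + \sqrt{-15235 - 8887}\right) + \left(-7 + \left(-19\right)^{2} + 80 \left(-19\right)\right) = \left(867 + \sqrt{-24122}\right) - 1166 = \left(867 + i \sqrt{24122}\right) - 1166 = -299 + i \sqrt{24122}$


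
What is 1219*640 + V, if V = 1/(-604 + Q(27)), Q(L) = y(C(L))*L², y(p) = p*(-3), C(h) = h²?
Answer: 1244298248319/1594927 ≈ 7.8016e+5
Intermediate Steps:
y(p) = -3*p
Q(L) = -3*L⁴ (Q(L) = (-3*L²)*L² = -3*L⁴)
V = -1/1594927 (V = 1/(-604 - 3*27⁴) = 1/(-604 - 3*531441) = 1/(-604 - 1594323) = 1/(-1594927) = -1/1594927 ≈ -6.2699e-7)
1219*640 + V = 1219*640 - 1/1594927 = 780160 - 1/1594927 = 1244298248319/1594927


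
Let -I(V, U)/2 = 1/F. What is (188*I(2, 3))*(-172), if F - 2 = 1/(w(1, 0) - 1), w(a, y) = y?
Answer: 64672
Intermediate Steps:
F = 1 (F = 2 + 1/(0 - 1) = 2 + 1/(-1) = 2 - 1 = 1)
I(V, U) = -2 (I(V, U) = -2/1 = -2*1 = -2)
(188*I(2, 3))*(-172) = (188*(-2))*(-172) = -376*(-172) = 64672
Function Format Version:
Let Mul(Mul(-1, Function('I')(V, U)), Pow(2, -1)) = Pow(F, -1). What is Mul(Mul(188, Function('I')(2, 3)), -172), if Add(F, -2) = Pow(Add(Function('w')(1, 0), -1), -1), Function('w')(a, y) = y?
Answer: 64672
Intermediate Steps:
F = 1 (F = Add(2, Pow(Add(0, -1), -1)) = Add(2, Pow(-1, -1)) = Add(2, -1) = 1)
Function('I')(V, U) = -2 (Function('I')(V, U) = Mul(-2, Pow(1, -1)) = Mul(-2, 1) = -2)
Mul(Mul(188, Function('I')(2, 3)), -172) = Mul(Mul(188, -2), -172) = Mul(-376, -172) = 64672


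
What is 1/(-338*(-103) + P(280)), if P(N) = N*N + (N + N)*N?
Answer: 1/270014 ≈ 3.7035e-6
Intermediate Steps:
P(N) = 3*N² (P(N) = N² + (2*N)*N = N² + 2*N² = 3*N²)
1/(-338*(-103) + P(280)) = 1/(-338*(-103) + 3*280²) = 1/(34814 + 3*78400) = 1/(34814 + 235200) = 1/270014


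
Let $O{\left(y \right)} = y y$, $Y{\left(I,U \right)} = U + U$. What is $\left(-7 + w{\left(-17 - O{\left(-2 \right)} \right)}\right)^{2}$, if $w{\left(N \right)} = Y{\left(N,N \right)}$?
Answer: $2401$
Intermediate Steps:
$Y{\left(I,U \right)} = 2 U$
$O{\left(y \right)} = y^{2}$
$w{\left(N \right)} = 2 N$
$\left(-7 + w{\left(-17 - O{\left(-2 \right)} \right)}\right)^{2} = \left(-7 + 2 \left(-17 - \left(-2\right)^{2}\right)\right)^{2} = \left(-7 + 2 \left(-17 - 4\right)\right)^{2} = \left(-7 + 2 \left(-21\right)\right)^{2} = \left(-7 - 42\right)^{2} = \left(-49\right)^{2} = 2401$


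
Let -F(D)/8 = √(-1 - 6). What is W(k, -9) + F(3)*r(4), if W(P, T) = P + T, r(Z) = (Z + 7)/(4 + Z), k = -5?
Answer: -14 - 11*I*√7 ≈ -14.0 - 29.103*I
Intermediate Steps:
r(Z) = (7 + Z)/(4 + Z)
F(D) = -8*I*√7 (F(D) = -8*√(-1 - 6) = -8*I*√7)
W(k, -9) + F(3)*r(4) = (-5 - 9) + (-8*I*√7)*((7 + 4)/(4 + 4)) = -14 + (-8*I*√7)*(11/8) = -14 + (-8*I*√7)*((⅛)*11) = -14 - 8*I*√7*(11/8) = -14 - 11*I*√7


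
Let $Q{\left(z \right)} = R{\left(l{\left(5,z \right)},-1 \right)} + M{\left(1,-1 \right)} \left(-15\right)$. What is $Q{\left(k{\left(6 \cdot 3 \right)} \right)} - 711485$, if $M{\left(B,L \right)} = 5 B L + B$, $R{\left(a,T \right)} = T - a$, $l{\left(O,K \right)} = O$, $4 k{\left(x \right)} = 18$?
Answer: $-711431$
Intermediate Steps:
$k{\left(x \right)} = \frac{9}{2}$ ($k{\left(x \right)} = \frac{1}{4} \cdot 18 = \frac{9}{2}$)
$M{\left(B,L \right)} = B + 5 B L$ ($M{\left(B,L \right)} = 5 B L + B = B + 5 B L$)
$Q{\left(z \right)} = 54$ ($Q{\left(z \right)} = \left(-1 - 5\right) + 1 \left(1 + 5 \left(-1\right)\right) \left(-15\right) = \left(-1 - 5\right) + 1 \left(1 - 5\right) \left(-15\right) = -6 + 1 \left(-4\right) \left(-15\right) = -6 - -60 = -6 + 60 = 54$)
$Q{\left(k{\left(6 \cdot 3 \right)} \right)} - 711485 = 54 - 711485 = -711431$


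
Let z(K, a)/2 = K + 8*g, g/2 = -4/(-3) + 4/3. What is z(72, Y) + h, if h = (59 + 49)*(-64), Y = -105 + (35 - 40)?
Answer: -20048/3 ≈ -6682.7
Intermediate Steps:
g = 16/3 (g = 2*(-4/(-3) + 4/3) = 2*(-4*(-1/3) + 4*(1/3)) = 2*(4/3 + 4/3) = 2*(8/3) = 16/3 ≈ 5.3333)
Y = -110 (Y = -105 - 5 = -110)
h = -6912 (h = 108*(-64) = -6912)
z(K, a) = 256/3 + 2*K (z(K, a) = 2*(K + 8*(16/3)) = 2*(K + 128/3) = 2*(128/3 + K) = 256/3 + 2*K)
z(72, Y) + h = (256/3 + 2*72) - 6912 = (256/3 + 144) - 6912 = 688/3 - 6912 = -20048/3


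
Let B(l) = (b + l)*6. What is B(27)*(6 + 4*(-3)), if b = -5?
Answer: -792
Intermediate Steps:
B(l) = -30 + 6*l (B(l) = (-5 + l)*6 = -30 + 6*l)
B(27)*(6 + 4*(-3)) = (-30 + 6*27)*(6 + 4*(-3)) = (-30 + 162)*(6 - 12) = 132*(-6) = -792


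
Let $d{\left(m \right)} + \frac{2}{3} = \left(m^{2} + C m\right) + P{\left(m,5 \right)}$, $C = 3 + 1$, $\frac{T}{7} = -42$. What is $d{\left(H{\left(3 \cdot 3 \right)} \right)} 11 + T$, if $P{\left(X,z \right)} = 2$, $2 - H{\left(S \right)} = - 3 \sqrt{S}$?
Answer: $\frac{4607}{3} \approx 1535.7$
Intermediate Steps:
$T = -294$ ($T = 7 \left(-42\right) = -294$)
$H{\left(S \right)} = 2 + 3 \sqrt{S}$ ($H{\left(S \right)} = 2 - - 3 \sqrt{S} = 2 + 3 \sqrt{S}$)
$C = 4$
$d{\left(m \right)} = \frac{4}{3} + m^{2} + 4 m$ ($d{\left(m \right)} = - \frac{2}{3} + \left(\left(m^{2} + 4 m\right) + 2\right) = - \frac{2}{3} + \left(2 + m^{2} + 4 m\right) = \frac{4}{3} + m^{2} + 4 m$)
$d{\left(H{\left(3 \cdot 3 \right)} \right)} 11 + T = \left(\frac{4}{3} + \left(2 + 3 \sqrt{3 \cdot 3}\right)^{2} + 4 \left(2 + 3 \sqrt{3 \cdot 3}\right)\right) 11 - 294 = \left(\frac{4}{3} + \left(2 + 3 \sqrt{9}\right)^{2} + 4 \left(2 + 3 \sqrt{9}\right)\right) 11 - 294 = \left(\frac{4}{3} + \left(2 + 3 \cdot 3\right)^{2} + 4 \left(2 + 3 \cdot 3\right)\right) 11 - 294 = \left(\frac{4}{3} + \left(2 + 9\right)^{2} + 4 \left(2 + 9\right)\right) 11 - 294 = \left(\frac{4}{3} + 11^{2} + 4 \cdot 11\right) 11 - 294 = \left(\frac{4}{3} + 121 + 44\right) 11 - 294 = \frac{499}{3} \cdot 11 - 294 = \frac{5489}{3} - 294 = \frac{4607}{3}$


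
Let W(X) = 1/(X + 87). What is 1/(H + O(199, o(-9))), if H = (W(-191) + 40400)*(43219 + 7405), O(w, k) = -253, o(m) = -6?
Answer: 13/26587715183 ≈ 4.8895e-10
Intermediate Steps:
W(X) = 1/(87 + X)
H = 26587718472/13 (H = (1/(87 - 191) + 40400)*(43219 + 7405) = (1/(-104) + 40400)*50624 = (-1/104 + 40400)*50624 = (4201599/104)*50624 = 26587718472/13 ≈ 2.0452e+9)
1/(H + O(199, o(-9))) = 1/(26587718472/13 - 253) = 1/(26587715183/13) = 13/26587715183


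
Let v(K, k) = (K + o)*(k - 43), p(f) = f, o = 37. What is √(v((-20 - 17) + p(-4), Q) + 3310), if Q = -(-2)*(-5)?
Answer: √3522 ≈ 59.346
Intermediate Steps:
Q = -10 (Q = -1*10 = -10)
v(K, k) = (-43 + k)*(37 + K) (v(K, k) = (K + 37)*(k - 43) = (37 + K)*(-43 + k) = (-43 + k)*(37 + K))
√(v((-20 - 17) + p(-4), Q) + 3310) = √((-1591 - 43*((-20 - 17) - 4) + 37*(-10) + ((-20 - 17) - 4)*(-10)) + 3310) = √((-1591 - 43*(-37 - 4) - 370 + (-37 - 4)*(-10)) + 3310) = √((-1591 - 43*(-41) - 370 - 41*(-10)) + 3310) = √((-1591 + 1763 - 370 + 410) + 3310) = √(212 + 3310) = √3522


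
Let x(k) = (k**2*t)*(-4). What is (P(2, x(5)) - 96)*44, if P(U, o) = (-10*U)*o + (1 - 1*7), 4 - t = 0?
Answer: 347512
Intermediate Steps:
t = 4 (t = 4 - 1*0 = 4 + 0 = 4)
x(k) = -16*k**2 (x(k) = (k**2*4)*(-4) = (4*k**2)*(-4) = -16*k**2)
P(U, o) = -6 - 10*U*o (P(U, o) = -10*U*o + (1 - 7) = -10*U*o - 6 = -6 - 10*U*o)
(P(2, x(5)) - 96)*44 = ((-6 - 10*2*(-16*5**2)) - 96)*44 = ((-6 - 10*2*(-16*25)) - 96)*44 = ((-6 - 10*2*(-400)) - 96)*44 = ((-6 + 8000) - 96)*44 = (7994 - 96)*44 = 7898*44 = 347512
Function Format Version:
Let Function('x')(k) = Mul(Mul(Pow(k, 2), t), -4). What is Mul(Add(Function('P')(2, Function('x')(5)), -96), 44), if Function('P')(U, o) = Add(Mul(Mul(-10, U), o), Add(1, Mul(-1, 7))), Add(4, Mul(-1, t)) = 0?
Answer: 347512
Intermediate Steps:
t = 4 (t = Add(4, Mul(-1, 0)) = Add(4, 0) = 4)
Function('x')(k) = Mul(-16, Pow(k, 2)) (Function('x')(k) = Mul(Mul(Pow(k, 2), 4), -4) = Mul(Mul(4, Pow(k, 2)), -4) = Mul(-16, Pow(k, 2)))
Function('P')(U, o) = Add(-6, Mul(-10, U, o)) (Function('P')(U, o) = Add(Mul(-10, U, o), Add(1, -7)) = Add(Mul(-10, U, o), -6) = Add(-6, Mul(-10, U, o)))
Mul(Add(Function('P')(2, Function('x')(5)), -96), 44) = Mul(Add(Add(-6, Mul(-10, 2, Mul(-16, Pow(5, 2)))), -96), 44) = Mul(Add(Add(-6, Mul(-10, 2, Mul(-16, 25))), -96), 44) = Mul(Add(Add(-6, Mul(-10, 2, -400)), -96), 44) = Mul(Add(Add(-6, 8000), -96), 44) = Mul(Add(7994, -96), 44) = Mul(7898, 44) = 347512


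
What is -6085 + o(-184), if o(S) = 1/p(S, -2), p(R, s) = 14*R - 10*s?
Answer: -15553261/2556 ≈ -6085.0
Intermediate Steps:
p(R, s) = -10*s + 14*R
o(S) = 1/(20 + 14*S) (o(S) = 1/(-10*(-2) + 14*S) = 1/(20 + 14*S))
-6085 + o(-184) = -6085 + 1/(2*(10 + 7*(-184))) = -6085 + 1/(2*(10 - 1288)) = -6085 + (½)/(-1278) = -6085 + (½)*(-1/1278) = -6085 - 1/2556 = -15553261/2556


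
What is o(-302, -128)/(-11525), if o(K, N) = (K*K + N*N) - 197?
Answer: -107391/11525 ≈ -9.3181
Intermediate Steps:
o(K, N) = -197 + K**2 + N**2 (o(K, N) = (K**2 + N**2) - 197 = -197 + K**2 + N**2)
o(-302, -128)/(-11525) = (-197 + (-302)**2 + (-128)**2)/(-11525) = (-197 + 91204 + 16384)*(-1/11525) = 107391*(-1/11525) = -107391/11525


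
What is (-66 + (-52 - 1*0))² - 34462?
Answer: -20538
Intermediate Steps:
(-66 + (-52 - 1*0))² - 34462 = (-66 + (-52 + 0))² - 34462 = (-66 - 52)² - 34462 = (-118)² - 34462 = 13924 - 34462 = -20538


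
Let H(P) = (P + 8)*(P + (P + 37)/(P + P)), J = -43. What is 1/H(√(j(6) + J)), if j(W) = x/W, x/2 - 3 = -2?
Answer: -1452/107045 - 966*I*√6/107045 ≈ -0.013564 - 0.022105*I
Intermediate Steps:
x = 2 (x = 6 + 2*(-2) = 6 - 4 = 2)
j(W) = 2/W
H(P) = (8 + P)*(P + (37 + P)/(2*P)) (H(P) = (8 + P)*(P + (37 + P)/((2*P))) = (8 + P)*(P + (37 + P)*(1/(2*P))) = (8 + P)*(P + (37 + P)/(2*P)))
1/H(√(j(6) + J)) = 1/(45/2 + (√(2/6 - 43))² + 148/(√(2/6 - 43)) + 17*√(2/6 - 43)/2) = 1/(45/2 + (√(2*(⅙) - 43))² + 148/(√(2*(⅙) - 43)) + 17*√(2*(⅙) - 43)/2) = 1/(45/2 + (√(⅓ - 43))² + 148/(√(⅓ - 43)) + 17*√(⅓ - 43)/2) = 1/(45/2 + (√(-128/3))² + 148/(√(-128/3)) + 17*√(-128/3)/2) = 1/(45/2 + (8*I*√6/3)² + 148/((8*I*√6/3)) + 17*(8*I*√6/3)/2) = 1/(45/2 - 128/3 + 148*(-I*√6/16) + 68*I*√6/3) = 1/(45/2 - 128/3 - 37*I*√6/4 + 68*I*√6/3) = 1/(-121/6 + 161*I*√6/12)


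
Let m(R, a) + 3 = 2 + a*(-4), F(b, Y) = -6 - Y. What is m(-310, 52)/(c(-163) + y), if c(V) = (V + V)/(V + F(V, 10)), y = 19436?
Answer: -37411/3479370 ≈ -0.010752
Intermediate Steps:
c(V) = 2*V/(-16 + V) (c(V) = (V + V)/(V + (-6 - 1*10)) = (2*V)/(V + (-6 - 10)) = (2*V)/(V - 16) = (2*V)/(-16 + V) = 2*V/(-16 + V))
m(R, a) = -1 - 4*a (m(R, a) = -3 + (2 + a*(-4)) = -3 + (2 - 4*a) = -1 - 4*a)
m(-310, 52)/(c(-163) + y) = (-1 - 4*52)/(2*(-163)/(-16 - 163) + 19436) = (-1 - 208)/(2*(-163)/(-179) + 19436) = -209/(2*(-163)*(-1/179) + 19436) = -209/(326/179 + 19436) = -209/3479370/179 = -209*179/3479370 = -37411/3479370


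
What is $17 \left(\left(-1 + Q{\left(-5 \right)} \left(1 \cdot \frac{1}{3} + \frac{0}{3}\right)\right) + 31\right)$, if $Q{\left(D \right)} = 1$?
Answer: $\frac{1547}{3} \approx 515.67$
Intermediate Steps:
$17 \left(\left(-1 + Q{\left(-5 \right)} \left(1 \cdot \frac{1}{3} + \frac{0}{3}\right)\right) + 31\right) = 17 \left(\left(-1 + 1 \left(1 \cdot \frac{1}{3} + \frac{0}{3}\right)\right) + 31\right) = 17 \left(\left(-1 + 1 \left(1 \cdot \frac{1}{3} + 0 \cdot \frac{1}{3}\right)\right) + 31\right) = 17 \left(\left(-1 + 1 \left(\frac{1}{3} + 0\right)\right) + 31\right) = 17 \left(\left(-1 + 1 \cdot \frac{1}{3}\right) + 31\right) = 17 \left(\left(-1 + \frac{1}{3}\right) + 31\right) = 17 \left(- \frac{2}{3} + 31\right) = 17 \cdot \frac{91}{3} = \frac{1547}{3}$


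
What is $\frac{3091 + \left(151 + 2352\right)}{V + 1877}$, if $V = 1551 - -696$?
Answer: $\frac{2797}{2062} \approx 1.3564$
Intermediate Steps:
$V = 2247$ ($V = 1551 + 696 = 2247$)
$\frac{3091 + \left(151 + 2352\right)}{V + 1877} = \frac{3091 + \left(151 + 2352\right)}{2247 + 1877} = \frac{3091 + 2503}{4124} = 5594 \cdot \frac{1}{4124} = \frac{2797}{2062}$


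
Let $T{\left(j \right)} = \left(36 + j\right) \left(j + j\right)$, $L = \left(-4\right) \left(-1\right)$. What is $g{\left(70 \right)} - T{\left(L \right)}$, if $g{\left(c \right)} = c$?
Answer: $-250$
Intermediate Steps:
$L = 4$
$T{\left(j \right)} = 2 j \left(36 + j\right)$ ($T{\left(j \right)} = \left(36 + j\right) 2 j = 2 j \left(36 + j\right)$)
$g{\left(70 \right)} - T{\left(L \right)} = 70 - 2 \cdot 4 \left(36 + 4\right) = 70 - 2 \cdot 4 \cdot 40 = 70 - 320 = -250$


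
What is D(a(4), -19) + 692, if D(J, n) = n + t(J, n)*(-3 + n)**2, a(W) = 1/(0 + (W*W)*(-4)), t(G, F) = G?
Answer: 10647/16 ≈ 665.44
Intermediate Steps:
a(W) = -1/(4*W**2) (a(W) = 1/(0 + W**2*(-4)) = 1/(0 - 4*W**2) = 1/(-4*W**2) = -1/(4*W**2))
D(J, n) = n + J*(-3 + n)**2
D(a(4), -19) + 692 = (-19 + (-1/4/4**2)*(-3 - 19)**2) + 692 = (-19 - 1/4*1/16*(-22)**2) + 692 = (-19 - 1/64*484) + 692 = (-19 - 121/16) + 692 = -425/16 + 692 = 10647/16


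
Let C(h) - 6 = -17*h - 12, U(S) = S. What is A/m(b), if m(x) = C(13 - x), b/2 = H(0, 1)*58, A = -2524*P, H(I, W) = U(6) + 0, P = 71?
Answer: -179204/11605 ≈ -15.442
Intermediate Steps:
H(I, W) = 6 (H(I, W) = 6 + 0 = 6)
A = -179204 (A = -2524*71 = -179204)
C(h) = -6 - 17*h (C(h) = 6 + (-17*h - 12) = 6 + (-12 - 17*h) = -6 - 17*h)
b = 696 (b = 2*(6*58) = 2*348 = 696)
m(x) = -227 + 17*x (m(x) = -6 - 17*(13 - x) = -6 + (-221 + 17*x) = -227 + 17*x)
A/m(b) = -179204/(-227 + 17*696) = -179204/(-227 + 11832) = -179204/11605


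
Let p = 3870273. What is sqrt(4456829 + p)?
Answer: sqrt(8327102) ≈ 2885.7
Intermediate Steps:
sqrt(4456829 + p) = sqrt(4456829 + 3870273) = sqrt(8327102)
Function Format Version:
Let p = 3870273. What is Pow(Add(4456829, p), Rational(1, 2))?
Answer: Pow(8327102, Rational(1, 2)) ≈ 2885.7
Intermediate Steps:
Pow(Add(4456829, p), Rational(1, 2)) = Pow(Add(4456829, 3870273), Rational(1, 2)) = Pow(8327102, Rational(1, 2))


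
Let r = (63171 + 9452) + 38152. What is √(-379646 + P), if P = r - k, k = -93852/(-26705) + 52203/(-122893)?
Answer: 2*I*√14775164962600198685915/468836795 ≈ 518.53*I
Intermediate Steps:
r = 110775 (r = 72623 + 38152 = 110775)
k = 10139672721/3281857565 (k = -93852*(-1/26705) + 52203*(-1/122893) = 93852/26705 - 52203/122893 = 10139672721/3281857565 ≈ 3.0896)
P = 363537632090154/3281857565 (P = 110775 - 1*10139672721/3281857565 = 110775 - 10139672721/3281857565 = 363537632090154/3281857565 ≈ 1.1077e+5)
√(-379646 + P) = √(-379646 + 363537632090154/3281857565) = √(-882406465031836/3281857565) = 2*I*√14775164962600198685915/468836795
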